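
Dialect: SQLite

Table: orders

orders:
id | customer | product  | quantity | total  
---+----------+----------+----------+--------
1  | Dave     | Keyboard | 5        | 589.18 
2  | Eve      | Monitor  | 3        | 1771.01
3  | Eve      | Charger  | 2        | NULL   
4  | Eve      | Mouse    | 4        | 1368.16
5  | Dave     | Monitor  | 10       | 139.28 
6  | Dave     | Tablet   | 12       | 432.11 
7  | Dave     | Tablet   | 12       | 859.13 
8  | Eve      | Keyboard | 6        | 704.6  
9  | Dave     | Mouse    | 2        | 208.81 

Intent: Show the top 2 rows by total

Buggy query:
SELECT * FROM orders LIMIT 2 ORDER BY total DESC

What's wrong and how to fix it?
Bug: LIMIT must come after ORDER BY

Fix: Sort with ORDER BY, then apply LIMIT

Corrected query:
SELECT * FROM orders ORDER BY total DESC LIMIT 2

Result:
id | customer | product | quantity | total  
---+----------+---------+----------+--------
2  | Eve      | Monitor | 3        | 1771.01
4  | Eve      | Mouse   | 4        | 1368.16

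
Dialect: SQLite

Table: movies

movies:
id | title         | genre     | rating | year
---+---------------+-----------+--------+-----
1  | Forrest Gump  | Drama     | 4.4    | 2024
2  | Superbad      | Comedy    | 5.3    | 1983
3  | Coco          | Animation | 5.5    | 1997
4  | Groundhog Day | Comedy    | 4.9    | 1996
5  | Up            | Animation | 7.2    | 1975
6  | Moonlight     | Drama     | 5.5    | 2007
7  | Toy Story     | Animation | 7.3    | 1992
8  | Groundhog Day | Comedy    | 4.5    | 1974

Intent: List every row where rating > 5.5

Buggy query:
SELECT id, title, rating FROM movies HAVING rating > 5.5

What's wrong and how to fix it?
Bug: This is a non-aggregate query (no GROUP BY, no aggregates), so in SQLite the HAVING clause is invalid here; a row-level condition belongs in WHERE

Fix: Replace HAVING with WHERE since the condition applies to individual rows

Corrected query:
SELECT id, title, rating FROM movies WHERE rating > 5.5

Result:
id | title     | rating
---+-----------+-------
5  | Up        | 7.2   
7  | Toy Story | 7.3   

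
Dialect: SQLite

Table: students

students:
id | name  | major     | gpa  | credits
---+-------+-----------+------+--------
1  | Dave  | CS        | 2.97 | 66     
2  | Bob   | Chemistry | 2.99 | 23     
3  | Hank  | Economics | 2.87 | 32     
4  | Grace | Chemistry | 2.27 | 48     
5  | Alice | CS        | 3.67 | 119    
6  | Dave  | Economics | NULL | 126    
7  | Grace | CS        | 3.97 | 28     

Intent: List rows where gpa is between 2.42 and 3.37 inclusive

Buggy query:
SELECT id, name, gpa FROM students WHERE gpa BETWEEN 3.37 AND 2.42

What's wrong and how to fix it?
Bug: BETWEEN expects the lower bound first; with 3.37 AND 2.42 the range is empty

Fix: Swap the bounds so the smaller value comes first

Corrected query:
SELECT id, name, gpa FROM students WHERE gpa BETWEEN 2.42 AND 3.37

Result:
id | name | gpa 
---+------+-----
1  | Dave | 2.97
2  | Bob  | 2.99
3  | Hank | 2.87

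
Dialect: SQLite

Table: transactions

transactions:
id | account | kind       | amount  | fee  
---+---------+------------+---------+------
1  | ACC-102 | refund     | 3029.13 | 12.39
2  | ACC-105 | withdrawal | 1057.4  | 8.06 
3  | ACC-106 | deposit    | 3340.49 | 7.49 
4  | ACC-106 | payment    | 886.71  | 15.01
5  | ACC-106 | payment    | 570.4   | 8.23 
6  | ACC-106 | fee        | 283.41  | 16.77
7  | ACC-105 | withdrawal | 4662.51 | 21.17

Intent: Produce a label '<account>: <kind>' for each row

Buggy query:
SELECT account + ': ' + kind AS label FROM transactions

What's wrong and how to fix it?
Bug: '+' is numeric addition; on text columns SQLite converts them to 0 instead of concatenating

Fix: Replace + with || to concatenate text

Corrected query:
SELECT account || ': ' || kind AS label FROM transactions

Result:
label              
-------------------
ACC-102: refund    
ACC-105: withdrawal
ACC-106: deposit   
ACC-106: payment   
ACC-106: payment   
ACC-106: fee       
ACC-105: withdrawal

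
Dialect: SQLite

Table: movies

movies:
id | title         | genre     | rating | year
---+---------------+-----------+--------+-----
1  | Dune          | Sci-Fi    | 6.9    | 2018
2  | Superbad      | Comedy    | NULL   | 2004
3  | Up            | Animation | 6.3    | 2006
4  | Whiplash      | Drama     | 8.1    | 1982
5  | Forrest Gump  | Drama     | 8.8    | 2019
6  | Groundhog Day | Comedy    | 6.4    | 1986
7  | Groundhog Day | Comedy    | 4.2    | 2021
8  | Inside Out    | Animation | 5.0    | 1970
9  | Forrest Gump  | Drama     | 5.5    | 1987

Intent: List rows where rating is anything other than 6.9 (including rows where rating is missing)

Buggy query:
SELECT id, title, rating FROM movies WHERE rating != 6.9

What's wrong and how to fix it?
Bug: Inequality against NULL is unknown, not true; rows with NULL are dropped

Fix: Add an explicit OR rating IS NULL to include the missing-value rows

Corrected query:
SELECT id, title, rating FROM movies WHERE rating != 6.9 OR rating IS NULL

Result:
id | title         | rating
---+---------------+-------
2  | Superbad      | NULL  
3  | Up            | 6.3   
4  | Whiplash      | 8.1   
5  | Forrest Gump  | 8.8   
6  | Groundhog Day | 6.4   
7  | Groundhog Day | 4.2   
8  | Inside Out    | 5     
9  | Forrest Gump  | 5.5   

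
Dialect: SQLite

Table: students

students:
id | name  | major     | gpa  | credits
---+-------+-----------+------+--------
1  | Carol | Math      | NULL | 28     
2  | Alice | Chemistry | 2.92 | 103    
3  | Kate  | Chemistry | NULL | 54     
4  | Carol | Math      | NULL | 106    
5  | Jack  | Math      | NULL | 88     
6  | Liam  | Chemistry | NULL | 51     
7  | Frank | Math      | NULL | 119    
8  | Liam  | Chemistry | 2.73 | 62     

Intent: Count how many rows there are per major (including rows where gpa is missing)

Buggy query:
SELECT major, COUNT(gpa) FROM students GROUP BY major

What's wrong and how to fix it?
Bug: COUNT(column) counts non-NULL values only; rows with NULL gpa aren't counted

Fix: Replace COUNT(gpa) with COUNT(*)

Corrected query:
SELECT major, COUNT(*) FROM students GROUP BY major

Result:
major     | COUNT(*)
----------+---------
Chemistry | 4       
Math      | 4       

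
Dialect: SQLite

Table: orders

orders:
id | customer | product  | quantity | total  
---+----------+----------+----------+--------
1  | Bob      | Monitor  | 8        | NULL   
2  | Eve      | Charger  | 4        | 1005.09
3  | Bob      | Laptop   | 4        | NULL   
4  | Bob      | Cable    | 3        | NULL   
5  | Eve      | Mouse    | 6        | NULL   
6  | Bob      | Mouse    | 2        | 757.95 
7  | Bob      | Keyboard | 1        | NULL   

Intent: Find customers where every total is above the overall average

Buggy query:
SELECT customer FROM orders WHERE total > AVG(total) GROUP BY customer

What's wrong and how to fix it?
Bug: WHERE evaluates per row before aggregation, so AVG() is unavailable

Fix: Use a subquery for AVG and a HAVING MIN(...) filter so the condition holds for every row in the group

Corrected query:
SELECT customer FROM orders GROUP BY customer HAVING MIN(total) > (SELECT AVG(total) FROM orders)

Result:
customer
--------
Eve     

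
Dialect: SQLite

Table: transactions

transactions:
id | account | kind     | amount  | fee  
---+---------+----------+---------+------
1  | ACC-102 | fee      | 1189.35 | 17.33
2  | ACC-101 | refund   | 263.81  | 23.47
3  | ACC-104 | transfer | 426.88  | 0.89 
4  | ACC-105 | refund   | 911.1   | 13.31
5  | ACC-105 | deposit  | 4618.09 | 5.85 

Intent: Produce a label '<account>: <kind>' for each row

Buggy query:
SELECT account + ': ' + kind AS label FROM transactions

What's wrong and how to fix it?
Bug: SQLite uses || for string concatenation; + coerces text to numbers (yielding 0)

Fix: Replace + with || to concatenate text

Corrected query:
SELECT account || ': ' || kind AS label FROM transactions

Result:
label            
-----------------
ACC-102: fee     
ACC-101: refund  
ACC-104: transfer
ACC-105: refund  
ACC-105: deposit 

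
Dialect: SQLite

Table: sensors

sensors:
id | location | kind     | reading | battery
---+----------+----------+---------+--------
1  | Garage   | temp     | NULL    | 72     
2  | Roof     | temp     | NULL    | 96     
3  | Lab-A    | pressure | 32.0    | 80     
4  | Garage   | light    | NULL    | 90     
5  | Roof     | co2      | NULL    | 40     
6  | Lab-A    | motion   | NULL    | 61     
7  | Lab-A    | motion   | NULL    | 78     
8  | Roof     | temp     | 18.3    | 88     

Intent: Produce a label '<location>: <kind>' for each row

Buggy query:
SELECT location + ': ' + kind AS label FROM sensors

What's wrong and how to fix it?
Bug: SQLite uses || for string concatenation; + coerces text to numbers (yielding 0)

Fix: Use the || operator for string concatenation

Corrected query:
SELECT location || ': ' || kind AS label FROM sensors

Result:
label          
---------------
Garage: temp   
Roof: temp     
Lab-A: pressure
Garage: light  
Roof: co2      
Lab-A: motion  
Lab-A: motion  
Roof: temp     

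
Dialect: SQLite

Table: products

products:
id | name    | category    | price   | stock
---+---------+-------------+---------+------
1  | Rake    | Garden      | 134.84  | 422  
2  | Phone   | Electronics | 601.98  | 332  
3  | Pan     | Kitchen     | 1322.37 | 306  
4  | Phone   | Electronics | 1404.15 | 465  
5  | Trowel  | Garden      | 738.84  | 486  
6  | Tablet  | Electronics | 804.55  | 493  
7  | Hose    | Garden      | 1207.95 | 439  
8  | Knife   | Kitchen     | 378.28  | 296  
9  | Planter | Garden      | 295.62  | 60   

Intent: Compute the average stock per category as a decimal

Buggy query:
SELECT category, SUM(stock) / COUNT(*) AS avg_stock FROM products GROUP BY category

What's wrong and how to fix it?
Bug: SUM(stock) and COUNT(*) are both integers; the division truncates the fractional part

Fix: Multiply by 1.0 (or CAST to REAL) to force floating-point division

Corrected query:
SELECT category, SUM(stock) * 1.0 / COUNT(*) AS avg_stock FROM products GROUP BY category

Result:
category    | avg_stock
------------+----------
Electronics | 430      
Garden      | 351.75   
Kitchen     | 301      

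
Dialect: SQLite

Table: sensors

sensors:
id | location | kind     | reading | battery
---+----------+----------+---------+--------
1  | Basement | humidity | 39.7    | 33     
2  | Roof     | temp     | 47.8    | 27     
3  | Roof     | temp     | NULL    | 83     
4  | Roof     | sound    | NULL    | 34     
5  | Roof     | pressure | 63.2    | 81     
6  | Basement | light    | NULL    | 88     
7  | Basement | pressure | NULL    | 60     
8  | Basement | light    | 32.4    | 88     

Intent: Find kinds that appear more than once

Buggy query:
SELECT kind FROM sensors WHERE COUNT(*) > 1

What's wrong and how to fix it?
Bug: WHERE can't reference COUNT(*); aggregates are computed after WHERE

Fix: Group first, then use HAVING for the count condition

Corrected query:
SELECT kind FROM sensors GROUP BY kind HAVING COUNT(*) > 1

Result:
kind    
--------
light   
pressure
temp    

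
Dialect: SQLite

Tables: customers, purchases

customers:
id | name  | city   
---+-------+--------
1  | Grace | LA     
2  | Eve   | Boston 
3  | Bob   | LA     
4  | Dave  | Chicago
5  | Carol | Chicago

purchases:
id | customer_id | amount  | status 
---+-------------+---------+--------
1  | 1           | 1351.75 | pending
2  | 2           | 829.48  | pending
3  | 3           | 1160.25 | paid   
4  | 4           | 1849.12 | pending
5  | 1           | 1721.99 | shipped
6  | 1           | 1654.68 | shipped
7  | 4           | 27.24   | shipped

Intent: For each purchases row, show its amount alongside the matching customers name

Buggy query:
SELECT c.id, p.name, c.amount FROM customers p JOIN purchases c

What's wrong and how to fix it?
Bug: Missing join condition: each purchases row is matched to all customers rows instead of just its own

Fix: Specify the join condition linking the foreign key to the parent id

Corrected query:
SELECT c.id, p.name, c.amount FROM customers p JOIN purchases c ON c.customer_id = p.id

Result:
id | name  | amount 
---+-------+--------
1  | Grace | 1351.75
2  | Eve   | 829.48 
3  | Bob   | 1160.25
4  | Dave  | 1849.12
5  | Grace | 1721.99
6  | Grace | 1654.68
7  | Dave  | 27.24  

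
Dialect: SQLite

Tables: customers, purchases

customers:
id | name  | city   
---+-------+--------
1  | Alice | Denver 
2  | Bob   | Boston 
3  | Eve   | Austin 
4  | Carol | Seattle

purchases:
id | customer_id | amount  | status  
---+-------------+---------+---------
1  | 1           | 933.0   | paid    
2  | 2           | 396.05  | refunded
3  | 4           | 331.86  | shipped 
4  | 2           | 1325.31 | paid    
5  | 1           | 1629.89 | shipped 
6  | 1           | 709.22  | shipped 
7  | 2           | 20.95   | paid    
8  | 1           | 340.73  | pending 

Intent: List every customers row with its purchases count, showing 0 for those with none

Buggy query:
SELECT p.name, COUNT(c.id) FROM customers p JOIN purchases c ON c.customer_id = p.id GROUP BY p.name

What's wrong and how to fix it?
Bug: INNER JOIN drops customers rows that have no matching purchases rows

Fix: Use LEFT JOIN so parents without children still appear (COUNT(c.id) gives 0)

Corrected query:
SELECT p.name, COUNT(c.id) FROM customers p LEFT JOIN purchases c ON c.customer_id = p.id GROUP BY p.name

Result:
name  | COUNT(c.id)
------+------------
Alice | 4          
Bob   | 3          
Carol | 1          
Eve   | 0          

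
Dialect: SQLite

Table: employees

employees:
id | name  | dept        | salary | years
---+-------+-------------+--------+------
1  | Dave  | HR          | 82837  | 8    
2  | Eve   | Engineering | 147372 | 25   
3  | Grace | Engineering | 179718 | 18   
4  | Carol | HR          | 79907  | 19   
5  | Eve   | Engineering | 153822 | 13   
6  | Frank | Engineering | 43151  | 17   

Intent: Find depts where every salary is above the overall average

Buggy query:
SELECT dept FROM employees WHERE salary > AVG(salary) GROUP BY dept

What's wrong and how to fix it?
Bug: AVG() is an aggregate; it can't sit directly in WHERE

Fix: Compute the overall average in a scalar subquery and compare each group's MIN against it in HAVING

Corrected query:
SELECT dept FROM employees GROUP BY dept HAVING MIN(salary) > (SELECT AVG(salary) FROM employees)

Result:
(no rows)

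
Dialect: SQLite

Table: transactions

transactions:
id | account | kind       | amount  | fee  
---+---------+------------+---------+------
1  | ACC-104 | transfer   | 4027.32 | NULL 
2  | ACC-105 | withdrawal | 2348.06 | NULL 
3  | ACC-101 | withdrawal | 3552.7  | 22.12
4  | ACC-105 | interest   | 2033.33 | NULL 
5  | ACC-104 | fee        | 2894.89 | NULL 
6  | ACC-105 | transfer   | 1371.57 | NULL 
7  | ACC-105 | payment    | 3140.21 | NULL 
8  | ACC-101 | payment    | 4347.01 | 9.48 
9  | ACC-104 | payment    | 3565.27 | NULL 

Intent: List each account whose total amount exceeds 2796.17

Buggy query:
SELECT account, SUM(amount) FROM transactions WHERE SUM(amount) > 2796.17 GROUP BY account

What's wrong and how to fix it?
Bug: SUM(amount) is an aggregate, but WHERE filters rows before aggregation

Fix: Move the aggregate condition to a HAVING clause

Corrected query:
SELECT account, SUM(amount) FROM transactions GROUP BY account HAVING SUM(amount) > 2796.17

Result:
account | SUM(amount)
--------+------------
ACC-101 | 7899.71    
ACC-104 | 10487.48   
ACC-105 | 8893.17    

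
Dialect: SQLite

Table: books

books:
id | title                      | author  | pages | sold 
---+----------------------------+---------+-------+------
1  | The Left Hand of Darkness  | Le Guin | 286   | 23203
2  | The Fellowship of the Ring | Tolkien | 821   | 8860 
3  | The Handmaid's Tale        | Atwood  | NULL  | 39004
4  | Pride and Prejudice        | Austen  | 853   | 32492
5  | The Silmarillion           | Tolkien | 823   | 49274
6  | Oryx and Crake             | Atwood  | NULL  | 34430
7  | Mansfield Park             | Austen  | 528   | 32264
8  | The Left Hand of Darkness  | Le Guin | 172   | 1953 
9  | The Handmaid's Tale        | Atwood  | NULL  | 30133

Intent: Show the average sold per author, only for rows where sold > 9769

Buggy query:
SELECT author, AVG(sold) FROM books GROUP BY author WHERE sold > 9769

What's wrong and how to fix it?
Bug: Row-level WHERE must come before GROUP BY in the clause order

Fix: Place WHERE between FROM and GROUP BY

Corrected query:
SELECT author, AVG(sold) FROM books WHERE sold > 9769 GROUP BY author

Result:
author  | AVG(sold)   
--------+-------------
Atwood  | 34522.333333
Austen  | 32378       
Le Guin | 23203       
Tolkien | 49274       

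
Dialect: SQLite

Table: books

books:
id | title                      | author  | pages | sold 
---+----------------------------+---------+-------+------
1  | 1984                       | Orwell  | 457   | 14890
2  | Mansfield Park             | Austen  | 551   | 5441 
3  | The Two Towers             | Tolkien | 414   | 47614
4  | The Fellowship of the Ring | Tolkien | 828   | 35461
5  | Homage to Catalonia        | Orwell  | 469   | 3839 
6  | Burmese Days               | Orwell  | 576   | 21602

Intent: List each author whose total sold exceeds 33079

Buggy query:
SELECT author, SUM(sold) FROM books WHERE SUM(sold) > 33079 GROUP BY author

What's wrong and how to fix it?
Bug: Aggregate functions cannot appear in a WHERE clause

Fix: Use HAVING (which filters groups after aggregation) instead of WHERE

Corrected query:
SELECT author, SUM(sold) FROM books GROUP BY author HAVING SUM(sold) > 33079

Result:
author  | SUM(sold)
--------+----------
Orwell  | 40331    
Tolkien | 83075    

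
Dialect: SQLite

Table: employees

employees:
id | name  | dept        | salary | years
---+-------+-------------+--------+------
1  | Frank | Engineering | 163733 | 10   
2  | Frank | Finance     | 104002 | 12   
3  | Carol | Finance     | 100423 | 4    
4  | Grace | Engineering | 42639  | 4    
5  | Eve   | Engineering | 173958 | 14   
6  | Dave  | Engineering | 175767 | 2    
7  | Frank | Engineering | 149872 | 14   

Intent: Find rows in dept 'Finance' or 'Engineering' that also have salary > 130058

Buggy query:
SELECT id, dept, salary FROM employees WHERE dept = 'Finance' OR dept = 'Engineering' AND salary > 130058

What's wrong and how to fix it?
Bug: AND binds tighter than OR, so this parses as dept = 'Finance' OR (dept = 'Engineering' AND salary > 130058)

Fix: Group the OR with parentheses (or use IN), then AND the threshold

Corrected query:
SELECT id, dept, salary FROM employees WHERE (dept = 'Finance' OR dept = 'Engineering') AND salary > 130058

Result:
id | dept        | salary
---+-------------+-------
1  | Engineering | 163733
5  | Engineering | 173958
6  | Engineering | 175767
7  | Engineering | 149872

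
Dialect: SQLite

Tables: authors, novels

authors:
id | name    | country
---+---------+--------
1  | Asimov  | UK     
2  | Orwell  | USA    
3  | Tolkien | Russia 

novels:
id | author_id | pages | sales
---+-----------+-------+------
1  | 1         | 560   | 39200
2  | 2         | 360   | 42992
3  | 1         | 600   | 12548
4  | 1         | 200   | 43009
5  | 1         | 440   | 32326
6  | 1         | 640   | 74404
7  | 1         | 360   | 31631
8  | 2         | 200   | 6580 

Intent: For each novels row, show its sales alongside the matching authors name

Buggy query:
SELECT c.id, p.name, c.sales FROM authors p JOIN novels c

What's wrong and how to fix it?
Bug: JOIN with no ON clause produces a cartesian product; every novels row pairs with every authors row

Fix: Add ON c.author_id = p.id to the JOIN

Corrected query:
SELECT c.id, p.name, c.sales FROM authors p JOIN novels c ON c.author_id = p.id

Result:
id | name   | sales
---+--------+------
1  | Asimov | 39200
2  | Orwell | 42992
3  | Asimov | 12548
4  | Asimov | 43009
5  | Asimov | 32326
6  | Asimov | 74404
7  | Asimov | 31631
8  | Orwell | 6580 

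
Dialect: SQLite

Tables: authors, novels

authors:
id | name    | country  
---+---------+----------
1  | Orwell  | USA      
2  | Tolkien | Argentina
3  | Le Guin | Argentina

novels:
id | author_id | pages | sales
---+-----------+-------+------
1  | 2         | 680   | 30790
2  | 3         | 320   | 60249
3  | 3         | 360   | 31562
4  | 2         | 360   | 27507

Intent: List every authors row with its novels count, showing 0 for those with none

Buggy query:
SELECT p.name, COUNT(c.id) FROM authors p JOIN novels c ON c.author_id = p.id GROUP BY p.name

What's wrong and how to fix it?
Bug: An inner join excludes parents with zero children

Fix: Switch to LEFT JOIN to retain unmatched parent rows

Corrected query:
SELECT p.name, COUNT(c.id) FROM authors p LEFT JOIN novels c ON c.author_id = p.id GROUP BY p.name

Result:
name    | COUNT(c.id)
--------+------------
Le Guin | 2          
Orwell  | 0          
Tolkien | 2          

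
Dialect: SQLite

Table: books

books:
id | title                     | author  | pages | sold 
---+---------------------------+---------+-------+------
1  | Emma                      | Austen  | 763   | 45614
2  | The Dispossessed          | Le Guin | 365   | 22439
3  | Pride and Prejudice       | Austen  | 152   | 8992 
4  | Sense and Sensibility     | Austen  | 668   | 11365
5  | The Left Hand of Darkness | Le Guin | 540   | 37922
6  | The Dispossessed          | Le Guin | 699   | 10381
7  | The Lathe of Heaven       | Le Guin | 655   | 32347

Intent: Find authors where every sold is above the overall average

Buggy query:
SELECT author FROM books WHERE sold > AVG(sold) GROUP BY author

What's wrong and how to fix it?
Bug: WHERE evaluates per row before aggregation, so AVG() is unavailable

Fix: Compute the overall average in a scalar subquery and compare each group's MIN against it in HAVING

Corrected query:
SELECT author FROM books GROUP BY author HAVING MIN(sold) > (SELECT AVG(sold) FROM books)

Result:
(no rows)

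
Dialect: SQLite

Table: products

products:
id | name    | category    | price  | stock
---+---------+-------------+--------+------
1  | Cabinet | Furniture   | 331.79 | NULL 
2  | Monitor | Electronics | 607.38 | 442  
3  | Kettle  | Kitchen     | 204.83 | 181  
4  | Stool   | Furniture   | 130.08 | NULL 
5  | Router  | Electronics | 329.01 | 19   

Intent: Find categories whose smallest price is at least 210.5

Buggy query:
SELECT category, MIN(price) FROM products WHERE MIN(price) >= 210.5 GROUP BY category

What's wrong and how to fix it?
Bug: Aggregates like MIN are computed per group after WHERE runs

Fix: Replace WHERE with HAVING after the GROUP BY

Corrected query:
SELECT category, MIN(price) FROM products GROUP BY category HAVING MIN(price) >= 210.5

Result:
category    | MIN(price)
------------+-----------
Electronics | 329.01    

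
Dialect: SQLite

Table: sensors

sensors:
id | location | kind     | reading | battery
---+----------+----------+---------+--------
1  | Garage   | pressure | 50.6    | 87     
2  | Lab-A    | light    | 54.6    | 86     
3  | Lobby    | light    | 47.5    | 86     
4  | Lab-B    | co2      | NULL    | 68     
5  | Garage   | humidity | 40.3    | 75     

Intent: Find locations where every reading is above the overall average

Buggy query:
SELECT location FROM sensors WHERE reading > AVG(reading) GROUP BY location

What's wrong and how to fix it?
Bug: WHERE evaluates per row before aggregation, so AVG() is unavailable

Fix: Compute the overall average in a scalar subquery and compare each group's MIN against it in HAVING

Corrected query:
SELECT location FROM sensors GROUP BY location HAVING MIN(reading) > (SELECT AVG(reading) FROM sensors)

Result:
location
--------
Lab-A   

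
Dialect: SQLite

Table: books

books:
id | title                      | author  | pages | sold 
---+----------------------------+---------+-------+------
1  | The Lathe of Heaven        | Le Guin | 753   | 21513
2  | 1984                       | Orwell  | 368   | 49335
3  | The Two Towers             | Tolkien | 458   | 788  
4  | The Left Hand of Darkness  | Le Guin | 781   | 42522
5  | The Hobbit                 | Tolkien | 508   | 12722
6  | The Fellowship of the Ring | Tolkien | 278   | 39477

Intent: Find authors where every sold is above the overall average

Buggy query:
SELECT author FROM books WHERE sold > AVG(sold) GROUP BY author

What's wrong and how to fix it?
Bug: WHERE evaluates per row before aggregation, so AVG() is unavailable

Fix: Compute the overall average in a scalar subquery and compare each group's MIN against it in HAVING

Corrected query:
SELECT author FROM books GROUP BY author HAVING MIN(sold) > (SELECT AVG(sold) FROM books)

Result:
author
------
Orwell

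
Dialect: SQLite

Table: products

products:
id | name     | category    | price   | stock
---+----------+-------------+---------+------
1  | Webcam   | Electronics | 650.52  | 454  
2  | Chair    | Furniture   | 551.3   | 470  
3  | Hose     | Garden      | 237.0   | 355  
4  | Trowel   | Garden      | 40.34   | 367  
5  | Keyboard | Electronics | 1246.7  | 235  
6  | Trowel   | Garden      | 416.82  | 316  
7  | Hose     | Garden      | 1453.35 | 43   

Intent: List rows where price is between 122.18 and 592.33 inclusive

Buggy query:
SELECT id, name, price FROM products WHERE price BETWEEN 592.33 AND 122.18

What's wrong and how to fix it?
Bug: The bounds are reversed; BETWEEN a AND b requires a <= b to match anything

Fix: Write BETWEEN 122.18 AND 592.33

Corrected query:
SELECT id, name, price FROM products WHERE price BETWEEN 122.18 AND 592.33

Result:
id | name   | price 
---+--------+-------
2  | Chair  | 551.3 
3  | Hose   | 237   
6  | Trowel | 416.82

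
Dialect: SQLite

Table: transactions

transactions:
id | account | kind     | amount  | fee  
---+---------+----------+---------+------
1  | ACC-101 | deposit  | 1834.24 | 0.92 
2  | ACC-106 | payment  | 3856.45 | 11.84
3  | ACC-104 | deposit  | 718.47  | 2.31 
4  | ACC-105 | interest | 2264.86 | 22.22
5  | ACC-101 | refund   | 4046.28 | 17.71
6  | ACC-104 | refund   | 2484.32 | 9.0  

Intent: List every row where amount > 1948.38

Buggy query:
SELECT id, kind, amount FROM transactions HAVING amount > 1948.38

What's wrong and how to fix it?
Bug: This is a non-aggregate query (no GROUP BY, no aggregates), so in SQLite the HAVING clause is invalid here; a row-level condition belongs in WHERE

Fix: Use WHERE for row-level filtering

Corrected query:
SELECT id, kind, amount FROM transactions WHERE amount > 1948.38

Result:
id | kind     | amount 
---+----------+--------
2  | payment  | 3856.45
4  | interest | 2264.86
5  | refund   | 4046.28
6  | refund   | 2484.32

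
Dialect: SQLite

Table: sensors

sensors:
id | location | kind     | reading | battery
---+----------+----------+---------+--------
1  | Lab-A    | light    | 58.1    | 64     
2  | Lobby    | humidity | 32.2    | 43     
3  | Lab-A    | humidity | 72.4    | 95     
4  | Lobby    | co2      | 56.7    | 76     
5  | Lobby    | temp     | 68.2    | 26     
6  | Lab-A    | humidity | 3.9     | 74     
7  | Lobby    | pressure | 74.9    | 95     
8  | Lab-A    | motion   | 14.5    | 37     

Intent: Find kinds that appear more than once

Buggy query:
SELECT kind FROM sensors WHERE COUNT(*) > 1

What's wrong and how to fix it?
Bug: WHERE can't reference COUNT(*); aggregates are computed after WHERE

Fix: GROUP BY kind, then filter groups with HAVING COUNT(*) > 1

Corrected query:
SELECT kind FROM sensors GROUP BY kind HAVING COUNT(*) > 1

Result:
kind    
--------
humidity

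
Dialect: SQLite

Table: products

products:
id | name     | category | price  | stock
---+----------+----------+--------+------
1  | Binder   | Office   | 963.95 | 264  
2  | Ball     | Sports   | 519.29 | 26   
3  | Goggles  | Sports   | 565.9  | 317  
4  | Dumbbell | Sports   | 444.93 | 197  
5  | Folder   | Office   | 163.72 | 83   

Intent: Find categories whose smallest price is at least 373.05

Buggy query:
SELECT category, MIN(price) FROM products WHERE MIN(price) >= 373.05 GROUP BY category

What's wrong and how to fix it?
Bug: MIN() in WHERE is a misuse of aggregate

Fix: Replace WHERE with HAVING after the GROUP BY

Corrected query:
SELECT category, MIN(price) FROM products GROUP BY category HAVING MIN(price) >= 373.05

Result:
category | MIN(price)
---------+-----------
Sports   | 444.93    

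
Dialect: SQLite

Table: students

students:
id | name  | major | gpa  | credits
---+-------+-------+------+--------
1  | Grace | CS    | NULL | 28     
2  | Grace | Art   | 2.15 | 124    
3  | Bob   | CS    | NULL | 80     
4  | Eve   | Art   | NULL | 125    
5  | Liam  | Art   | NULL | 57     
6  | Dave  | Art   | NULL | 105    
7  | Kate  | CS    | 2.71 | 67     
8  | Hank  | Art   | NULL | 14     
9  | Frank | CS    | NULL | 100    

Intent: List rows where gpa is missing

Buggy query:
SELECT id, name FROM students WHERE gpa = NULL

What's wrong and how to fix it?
Bug: '= NULL' is always unknown in SQL three-valued logic, so no rows match

Fix: Replace '= NULL' with 'IS NULL'

Corrected query:
SELECT id, name FROM students WHERE gpa IS NULL

Result:
id | name 
---+------
1  | Grace
3  | Bob  
4  | Eve  
5  | Liam 
6  | Dave 
8  | Hank 
9  | Frank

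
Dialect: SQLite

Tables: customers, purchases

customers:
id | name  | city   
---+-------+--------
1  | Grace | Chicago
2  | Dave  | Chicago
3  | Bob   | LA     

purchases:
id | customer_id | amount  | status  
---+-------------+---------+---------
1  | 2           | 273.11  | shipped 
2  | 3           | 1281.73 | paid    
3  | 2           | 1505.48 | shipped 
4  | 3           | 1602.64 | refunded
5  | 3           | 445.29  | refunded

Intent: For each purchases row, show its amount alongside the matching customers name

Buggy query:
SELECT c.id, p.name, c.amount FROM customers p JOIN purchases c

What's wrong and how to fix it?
Bug: JOIN with no ON clause produces a cartesian product; every purchases row pairs with every customers row

Fix: Specify the join condition linking the foreign key to the parent id

Corrected query:
SELECT c.id, p.name, c.amount FROM customers p JOIN purchases c ON c.customer_id = p.id

Result:
id | name | amount 
---+------+--------
1  | Dave | 273.11 
2  | Bob  | 1281.73
3  | Dave | 1505.48
4  | Bob  | 1602.64
5  | Bob  | 445.29 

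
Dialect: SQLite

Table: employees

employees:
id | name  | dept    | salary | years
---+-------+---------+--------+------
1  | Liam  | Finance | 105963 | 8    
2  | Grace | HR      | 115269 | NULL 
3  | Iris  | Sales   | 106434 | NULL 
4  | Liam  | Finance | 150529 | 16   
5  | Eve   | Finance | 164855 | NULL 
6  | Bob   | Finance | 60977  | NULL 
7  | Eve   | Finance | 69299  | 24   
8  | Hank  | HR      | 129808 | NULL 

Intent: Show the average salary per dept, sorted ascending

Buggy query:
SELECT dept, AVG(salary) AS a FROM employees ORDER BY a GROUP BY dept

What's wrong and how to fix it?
Bug: GROUP BY must precede ORDER BY

Fix: Reorder: SELECT … FROM … GROUP BY … ORDER BY …

Corrected query:
SELECT dept, AVG(salary) AS a FROM employees GROUP BY dept ORDER BY a

Result:
dept    | a       
--------+---------
Sales   | 106434  
Finance | 110324.6
HR      | 122538.5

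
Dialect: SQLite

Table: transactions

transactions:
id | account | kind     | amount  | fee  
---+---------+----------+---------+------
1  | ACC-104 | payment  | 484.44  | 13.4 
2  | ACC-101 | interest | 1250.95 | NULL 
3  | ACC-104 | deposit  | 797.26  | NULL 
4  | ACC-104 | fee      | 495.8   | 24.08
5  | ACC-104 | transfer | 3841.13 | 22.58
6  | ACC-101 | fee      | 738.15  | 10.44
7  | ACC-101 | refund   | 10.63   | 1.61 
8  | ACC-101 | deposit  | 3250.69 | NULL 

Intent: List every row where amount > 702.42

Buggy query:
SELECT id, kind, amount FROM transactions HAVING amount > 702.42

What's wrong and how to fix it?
Bug: HAVING filters the output of aggregation, but this query has no GROUP BY and no aggregate functions, so SQLite rejects it (HAVING clause on a non-aggregate query); the condition here is per row

Fix: Use WHERE for row-level filtering

Corrected query:
SELECT id, kind, amount FROM transactions WHERE amount > 702.42

Result:
id | kind     | amount 
---+----------+--------
2  | interest | 1250.95
3  | deposit  | 797.26 
5  | transfer | 3841.13
6  | fee      | 738.15 
8  | deposit  | 3250.69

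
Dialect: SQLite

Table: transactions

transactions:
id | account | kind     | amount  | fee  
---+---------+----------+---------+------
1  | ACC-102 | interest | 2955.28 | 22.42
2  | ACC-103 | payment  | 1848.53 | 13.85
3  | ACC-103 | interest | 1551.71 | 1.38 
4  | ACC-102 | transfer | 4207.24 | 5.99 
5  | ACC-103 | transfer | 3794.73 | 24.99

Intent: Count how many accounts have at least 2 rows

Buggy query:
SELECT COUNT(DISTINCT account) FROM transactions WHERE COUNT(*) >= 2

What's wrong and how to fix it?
Bug: WHERE filters individual rows, not groups, so a group-level COUNT is invalid there

Fix: Group first with HAVING COUNT(*) >= 2, then COUNT the resulting groups

Corrected query:
SELECT COUNT(*) FROM (SELECT account FROM transactions GROUP BY account HAVING COUNT(*) >= 2)

Result:
COUNT(*)
--------
2       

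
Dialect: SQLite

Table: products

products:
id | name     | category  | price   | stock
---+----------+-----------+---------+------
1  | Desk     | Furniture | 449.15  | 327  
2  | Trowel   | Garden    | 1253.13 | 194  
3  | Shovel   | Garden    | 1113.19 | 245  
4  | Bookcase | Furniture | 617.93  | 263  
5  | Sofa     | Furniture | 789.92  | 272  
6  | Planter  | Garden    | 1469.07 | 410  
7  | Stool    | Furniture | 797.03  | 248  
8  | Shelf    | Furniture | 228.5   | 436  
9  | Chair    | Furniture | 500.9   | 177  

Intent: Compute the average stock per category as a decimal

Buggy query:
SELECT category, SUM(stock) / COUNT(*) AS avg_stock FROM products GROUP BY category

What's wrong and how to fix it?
Bug: Both operands are integers, so '/' performs integer division and truncates

Fix: Cast one side to REAL so the division keeps the fractional part

Corrected query:
SELECT category, SUM(stock) * 1.0 / COUNT(*) AS avg_stock FROM products GROUP BY category

Result:
category  | avg_stock 
----------+-----------
Furniture | 287.166667
Garden    | 283       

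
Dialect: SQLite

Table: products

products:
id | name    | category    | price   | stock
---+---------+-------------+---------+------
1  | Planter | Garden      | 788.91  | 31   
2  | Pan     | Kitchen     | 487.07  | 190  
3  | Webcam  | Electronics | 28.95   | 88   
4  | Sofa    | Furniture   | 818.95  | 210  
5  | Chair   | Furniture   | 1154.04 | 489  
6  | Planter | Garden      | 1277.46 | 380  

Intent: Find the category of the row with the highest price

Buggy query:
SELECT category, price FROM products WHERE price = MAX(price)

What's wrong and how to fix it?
Bug: MAX(price) is an aggregate and cannot be used directly in WHERE

Fix: Use a subquery: WHERE price = (SELECT MAX(price) FROM products)

Corrected query:
SELECT category, price FROM products WHERE price = (SELECT MAX(price) FROM products)

Result:
category | price  
---------+--------
Garden   | 1277.46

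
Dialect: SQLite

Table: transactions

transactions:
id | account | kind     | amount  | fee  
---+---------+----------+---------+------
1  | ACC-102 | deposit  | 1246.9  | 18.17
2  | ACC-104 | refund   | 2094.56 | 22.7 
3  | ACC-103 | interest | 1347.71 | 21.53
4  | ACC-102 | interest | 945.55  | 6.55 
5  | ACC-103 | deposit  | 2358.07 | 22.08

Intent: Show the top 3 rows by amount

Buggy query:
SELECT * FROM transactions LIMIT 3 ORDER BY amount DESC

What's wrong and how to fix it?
Bug: ORDER BY cannot follow LIMIT; LIMIT is the final clause

Fix: Sort with ORDER BY, then apply LIMIT

Corrected query:
SELECT * FROM transactions ORDER BY amount DESC LIMIT 3

Result:
id | account | kind     | amount  | fee  
---+---------+----------+---------+------
5  | ACC-103 | deposit  | 2358.07 | 22.08
2  | ACC-104 | refund   | 2094.56 | 22.7 
3  | ACC-103 | interest | 1347.71 | 21.53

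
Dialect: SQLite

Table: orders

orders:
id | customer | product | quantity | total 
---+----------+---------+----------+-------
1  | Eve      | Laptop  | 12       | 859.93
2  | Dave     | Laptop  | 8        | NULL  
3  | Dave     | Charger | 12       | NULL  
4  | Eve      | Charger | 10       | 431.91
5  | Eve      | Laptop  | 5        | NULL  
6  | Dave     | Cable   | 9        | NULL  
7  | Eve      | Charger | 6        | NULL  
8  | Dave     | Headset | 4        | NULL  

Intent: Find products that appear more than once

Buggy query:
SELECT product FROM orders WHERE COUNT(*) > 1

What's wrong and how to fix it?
Bug: COUNT(*) is an aggregate and cannot be used in WHERE

Fix: Group first, then use HAVING for the count condition

Corrected query:
SELECT product FROM orders GROUP BY product HAVING COUNT(*) > 1

Result:
product
-------
Charger
Laptop 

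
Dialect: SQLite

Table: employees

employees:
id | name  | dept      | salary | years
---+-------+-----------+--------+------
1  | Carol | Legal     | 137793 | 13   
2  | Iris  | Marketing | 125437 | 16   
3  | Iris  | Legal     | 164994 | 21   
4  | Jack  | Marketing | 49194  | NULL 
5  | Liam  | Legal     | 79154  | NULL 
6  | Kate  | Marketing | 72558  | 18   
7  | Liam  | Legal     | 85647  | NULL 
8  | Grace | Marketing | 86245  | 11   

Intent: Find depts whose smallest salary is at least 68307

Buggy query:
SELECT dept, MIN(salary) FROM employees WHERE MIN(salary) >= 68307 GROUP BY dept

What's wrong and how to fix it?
Bug: Aggregates like MIN are computed per group after WHERE runs

Fix: Use HAVING for the per-group MIN condition

Corrected query:
SELECT dept, MIN(salary) FROM employees GROUP BY dept HAVING MIN(salary) >= 68307

Result:
dept  | MIN(salary)
------+------------
Legal | 79154      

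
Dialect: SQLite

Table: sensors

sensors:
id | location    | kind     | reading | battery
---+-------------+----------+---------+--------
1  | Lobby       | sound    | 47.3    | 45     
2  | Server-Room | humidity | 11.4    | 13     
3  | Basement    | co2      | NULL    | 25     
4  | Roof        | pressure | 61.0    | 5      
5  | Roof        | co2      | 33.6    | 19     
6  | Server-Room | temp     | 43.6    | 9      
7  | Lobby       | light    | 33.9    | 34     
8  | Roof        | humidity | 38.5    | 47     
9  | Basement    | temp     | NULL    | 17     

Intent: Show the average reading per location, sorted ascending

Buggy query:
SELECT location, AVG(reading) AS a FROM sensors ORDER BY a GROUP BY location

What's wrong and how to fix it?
Bug: GROUP BY must precede ORDER BY

Fix: Reorder: SELECT … FROM … GROUP BY … ORDER BY …

Corrected query:
SELECT location, AVG(reading) AS a FROM sensors GROUP BY location ORDER BY a

Result:
location    | a        
------------+----------
Basement    | NULL     
Server-Room | 27.5     
Lobby       | 40.6     
Roof        | 44.366667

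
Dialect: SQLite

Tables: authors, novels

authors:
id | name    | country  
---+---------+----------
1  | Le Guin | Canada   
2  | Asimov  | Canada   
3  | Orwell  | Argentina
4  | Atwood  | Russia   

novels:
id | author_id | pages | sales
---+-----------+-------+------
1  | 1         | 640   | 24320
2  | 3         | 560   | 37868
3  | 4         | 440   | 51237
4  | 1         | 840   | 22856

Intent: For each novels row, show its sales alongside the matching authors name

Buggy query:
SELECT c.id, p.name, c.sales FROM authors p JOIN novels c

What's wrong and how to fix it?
Bug: Missing join condition: each novels row is matched to all authors rows instead of just its own

Fix: Add ON c.author_id = p.id to the JOIN

Corrected query:
SELECT c.id, p.name, c.sales FROM authors p JOIN novels c ON c.author_id = p.id

Result:
id | name    | sales
---+---------+------
1  | Le Guin | 24320
2  | Orwell  | 37868
3  | Atwood  | 51237
4  | Le Guin | 22856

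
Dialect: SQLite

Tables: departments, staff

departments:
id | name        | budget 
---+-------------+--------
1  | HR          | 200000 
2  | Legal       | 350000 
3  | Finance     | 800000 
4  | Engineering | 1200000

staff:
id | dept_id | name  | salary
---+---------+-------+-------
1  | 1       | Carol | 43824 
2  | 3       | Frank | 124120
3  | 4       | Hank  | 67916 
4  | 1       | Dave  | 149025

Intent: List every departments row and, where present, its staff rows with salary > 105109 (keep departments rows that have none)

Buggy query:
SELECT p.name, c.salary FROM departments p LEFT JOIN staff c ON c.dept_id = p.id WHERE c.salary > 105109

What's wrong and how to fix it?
Bug: A WHERE condition on the right-hand table after LEFT JOIN drops unmatched parents

Fix: Put 'c.salary > 105109' in the JOIN's ON clause instead of WHERE

Corrected query:
SELECT p.name, c.salary FROM departments p LEFT JOIN staff c ON c.dept_id = p.id AND c.salary > 105109

Result:
name        | salary
------------+-------
HR          | 149025
Legal       | NULL  
Finance     | 124120
Engineering | NULL  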